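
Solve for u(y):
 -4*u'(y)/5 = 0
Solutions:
 u(y) = C1


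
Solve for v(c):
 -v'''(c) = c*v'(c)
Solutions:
 v(c) = C1 + Integral(C2*airyai(-c) + C3*airybi(-c), c)


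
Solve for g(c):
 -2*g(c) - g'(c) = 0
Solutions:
 g(c) = C1*exp(-2*c)


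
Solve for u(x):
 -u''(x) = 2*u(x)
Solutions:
 u(x) = C1*sin(sqrt(2)*x) + C2*cos(sqrt(2)*x)


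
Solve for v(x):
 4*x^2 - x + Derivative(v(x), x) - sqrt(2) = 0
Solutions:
 v(x) = C1 - 4*x^3/3 + x^2/2 + sqrt(2)*x


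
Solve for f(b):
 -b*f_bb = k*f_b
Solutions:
 f(b) = C1 + b^(1 - re(k))*(C2*sin(log(b)*Abs(im(k))) + C3*cos(log(b)*im(k)))


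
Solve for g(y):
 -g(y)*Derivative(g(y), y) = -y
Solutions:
 g(y) = -sqrt(C1 + y^2)
 g(y) = sqrt(C1 + y^2)


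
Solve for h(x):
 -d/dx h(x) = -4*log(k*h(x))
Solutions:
 li(k*h(x))/k = C1 + 4*x


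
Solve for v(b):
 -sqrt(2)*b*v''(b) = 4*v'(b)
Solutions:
 v(b) = C1 + C2*b^(1 - 2*sqrt(2))


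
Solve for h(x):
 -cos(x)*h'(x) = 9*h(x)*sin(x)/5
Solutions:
 h(x) = C1*cos(x)^(9/5)


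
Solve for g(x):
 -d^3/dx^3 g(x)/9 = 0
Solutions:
 g(x) = C1 + C2*x + C3*x^2


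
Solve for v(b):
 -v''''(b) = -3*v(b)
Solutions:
 v(b) = C1*exp(-3^(1/4)*b) + C2*exp(3^(1/4)*b) + C3*sin(3^(1/4)*b) + C4*cos(3^(1/4)*b)


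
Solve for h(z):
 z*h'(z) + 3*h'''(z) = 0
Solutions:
 h(z) = C1 + Integral(C2*airyai(-3^(2/3)*z/3) + C3*airybi(-3^(2/3)*z/3), z)


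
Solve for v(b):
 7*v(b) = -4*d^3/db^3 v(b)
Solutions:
 v(b) = C3*exp(-14^(1/3)*b/2) + (C1*sin(14^(1/3)*sqrt(3)*b/4) + C2*cos(14^(1/3)*sqrt(3)*b/4))*exp(14^(1/3)*b/4)


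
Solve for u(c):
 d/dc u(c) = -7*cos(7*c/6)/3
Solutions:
 u(c) = C1 - 2*sin(7*c/6)


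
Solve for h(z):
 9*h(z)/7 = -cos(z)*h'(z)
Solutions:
 h(z) = C1*(sin(z) - 1)^(9/14)/(sin(z) + 1)^(9/14)


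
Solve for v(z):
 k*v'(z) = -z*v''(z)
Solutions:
 v(z) = C1 + z^(1 - re(k))*(C2*sin(log(z)*Abs(im(k))) + C3*cos(log(z)*im(k)))


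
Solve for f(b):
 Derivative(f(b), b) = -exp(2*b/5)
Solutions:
 f(b) = C1 - 5*exp(2*b/5)/2


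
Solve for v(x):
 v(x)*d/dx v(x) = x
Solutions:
 v(x) = -sqrt(C1 + x^2)
 v(x) = sqrt(C1 + x^2)


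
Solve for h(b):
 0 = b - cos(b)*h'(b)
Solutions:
 h(b) = C1 + Integral(b/cos(b), b)


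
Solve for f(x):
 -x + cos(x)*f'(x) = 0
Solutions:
 f(x) = C1 + Integral(x/cos(x), x)


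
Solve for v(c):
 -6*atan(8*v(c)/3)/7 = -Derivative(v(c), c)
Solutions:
 Integral(1/atan(8*_y/3), (_y, v(c))) = C1 + 6*c/7


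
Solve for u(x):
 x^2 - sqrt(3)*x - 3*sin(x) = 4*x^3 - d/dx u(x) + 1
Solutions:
 u(x) = C1 + x^4 - x^3/3 + sqrt(3)*x^2/2 + x - 3*cos(x)


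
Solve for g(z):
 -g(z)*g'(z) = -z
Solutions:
 g(z) = -sqrt(C1 + z^2)
 g(z) = sqrt(C1 + z^2)


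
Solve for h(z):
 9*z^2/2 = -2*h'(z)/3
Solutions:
 h(z) = C1 - 9*z^3/4


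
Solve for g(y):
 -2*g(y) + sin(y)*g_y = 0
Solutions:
 g(y) = C1*(cos(y) - 1)/(cos(y) + 1)


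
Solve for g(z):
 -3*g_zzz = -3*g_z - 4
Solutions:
 g(z) = C1 + C2*exp(-z) + C3*exp(z) - 4*z/3


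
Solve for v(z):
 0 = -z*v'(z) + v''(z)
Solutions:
 v(z) = C1 + C2*erfi(sqrt(2)*z/2)


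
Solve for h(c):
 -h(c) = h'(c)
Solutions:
 h(c) = C1*exp(-c)


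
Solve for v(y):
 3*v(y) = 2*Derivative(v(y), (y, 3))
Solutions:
 v(y) = C3*exp(2^(2/3)*3^(1/3)*y/2) + (C1*sin(2^(2/3)*3^(5/6)*y/4) + C2*cos(2^(2/3)*3^(5/6)*y/4))*exp(-2^(2/3)*3^(1/3)*y/4)


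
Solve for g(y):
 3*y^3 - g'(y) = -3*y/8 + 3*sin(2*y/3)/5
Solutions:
 g(y) = C1 + 3*y^4/4 + 3*y^2/16 + 9*cos(2*y/3)/10


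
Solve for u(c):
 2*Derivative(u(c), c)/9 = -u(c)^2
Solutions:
 u(c) = 2/(C1 + 9*c)


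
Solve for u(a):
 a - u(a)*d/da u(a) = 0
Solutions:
 u(a) = -sqrt(C1 + a^2)
 u(a) = sqrt(C1 + a^2)


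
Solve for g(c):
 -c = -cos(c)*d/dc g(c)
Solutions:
 g(c) = C1 + Integral(c/cos(c), c)


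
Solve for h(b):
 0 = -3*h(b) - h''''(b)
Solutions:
 h(b) = (C1*sin(sqrt(2)*3^(1/4)*b/2) + C2*cos(sqrt(2)*3^(1/4)*b/2))*exp(-sqrt(2)*3^(1/4)*b/2) + (C3*sin(sqrt(2)*3^(1/4)*b/2) + C4*cos(sqrt(2)*3^(1/4)*b/2))*exp(sqrt(2)*3^(1/4)*b/2)


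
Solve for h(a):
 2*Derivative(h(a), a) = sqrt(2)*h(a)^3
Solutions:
 h(a) = -sqrt(-1/(C1 + sqrt(2)*a))
 h(a) = sqrt(-1/(C1 + sqrt(2)*a))


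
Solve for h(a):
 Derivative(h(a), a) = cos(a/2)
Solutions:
 h(a) = C1 + 2*sin(a/2)


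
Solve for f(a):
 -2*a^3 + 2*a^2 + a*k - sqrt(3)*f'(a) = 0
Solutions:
 f(a) = C1 - sqrt(3)*a^4/6 + 2*sqrt(3)*a^3/9 + sqrt(3)*a^2*k/6


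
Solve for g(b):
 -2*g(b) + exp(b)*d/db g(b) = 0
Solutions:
 g(b) = C1*exp(-2*exp(-b))


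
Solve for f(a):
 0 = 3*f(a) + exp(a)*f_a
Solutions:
 f(a) = C1*exp(3*exp(-a))


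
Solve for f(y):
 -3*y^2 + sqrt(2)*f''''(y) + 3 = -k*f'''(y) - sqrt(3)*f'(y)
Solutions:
 f(y) = C1 + C2*exp(-y*(2^(2/3)*k^2/(sqrt(2)*k^3 + sqrt(-2*k^6 + (sqrt(2)*k^3 + 27*sqrt(6))^2) + 27*sqrt(6))^(1/3) + sqrt(2)*k + 2^(1/3)*(sqrt(2)*k^3 + sqrt(-2*k^6 + (sqrt(2)*k^3 + 27*sqrt(6))^2) + 27*sqrt(6))^(1/3))/6) + C3*exp(y*(-4*2^(2/3)*k^2/((-1 + sqrt(3)*I)*(sqrt(2)*k^3 + sqrt(-2*k^6 + (sqrt(2)*k^3 + 27*sqrt(6))^2) + 27*sqrt(6))^(1/3)) - 2*sqrt(2)*k + 2^(1/3)*(sqrt(2)*k^3 + sqrt(-2*k^6 + (sqrt(2)*k^3 + 27*sqrt(6))^2) + 27*sqrt(6))^(1/3) - 2^(1/3)*sqrt(3)*I*(sqrt(2)*k^3 + sqrt(-2*k^6 + (sqrt(2)*k^3 + 27*sqrt(6))^2) + 27*sqrt(6))^(1/3))/12) + C4*exp(y*(4*2^(2/3)*k^2/((1 + sqrt(3)*I)*(sqrt(2)*k^3 + sqrt(-2*k^6 + (sqrt(2)*k^3 + 27*sqrt(6))^2) + 27*sqrt(6))^(1/3)) - 2*sqrt(2)*k + 2^(1/3)*(sqrt(2)*k^3 + sqrt(-2*k^6 + (sqrt(2)*k^3 + 27*sqrt(6))^2) + 27*sqrt(6))^(1/3) + 2^(1/3)*sqrt(3)*I*(sqrt(2)*k^3 + sqrt(-2*k^6 + (sqrt(2)*k^3 + 27*sqrt(6))^2) + 27*sqrt(6))^(1/3))/12) - 2*k*y + sqrt(3)*y^3/3 - sqrt(3)*y


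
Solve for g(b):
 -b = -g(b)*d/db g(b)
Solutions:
 g(b) = -sqrt(C1 + b^2)
 g(b) = sqrt(C1 + b^2)


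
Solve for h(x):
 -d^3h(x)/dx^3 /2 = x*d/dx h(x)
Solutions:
 h(x) = C1 + Integral(C2*airyai(-2^(1/3)*x) + C3*airybi(-2^(1/3)*x), x)


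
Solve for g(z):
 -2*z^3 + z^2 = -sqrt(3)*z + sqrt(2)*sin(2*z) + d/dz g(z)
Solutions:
 g(z) = C1 - z^4/2 + z^3/3 + sqrt(3)*z^2/2 + sqrt(2)*cos(2*z)/2


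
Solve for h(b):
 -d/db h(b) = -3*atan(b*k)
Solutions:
 h(b) = C1 + 3*Piecewise((b*atan(b*k) - log(b^2*k^2 + 1)/(2*k), Ne(k, 0)), (0, True))


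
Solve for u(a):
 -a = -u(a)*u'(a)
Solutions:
 u(a) = -sqrt(C1 + a^2)
 u(a) = sqrt(C1 + a^2)


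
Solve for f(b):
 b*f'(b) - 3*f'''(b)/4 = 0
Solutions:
 f(b) = C1 + Integral(C2*airyai(6^(2/3)*b/3) + C3*airybi(6^(2/3)*b/3), b)


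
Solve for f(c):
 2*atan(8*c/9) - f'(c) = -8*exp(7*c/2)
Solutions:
 f(c) = C1 + 2*c*atan(8*c/9) + 16*exp(7*c/2)/7 - 9*log(64*c^2 + 81)/8


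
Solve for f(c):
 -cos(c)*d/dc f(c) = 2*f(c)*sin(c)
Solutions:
 f(c) = C1*cos(c)^2


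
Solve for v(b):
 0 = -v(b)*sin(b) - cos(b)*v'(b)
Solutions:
 v(b) = C1*cos(b)


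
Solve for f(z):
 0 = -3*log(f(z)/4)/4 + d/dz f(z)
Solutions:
 4*Integral(1/(-log(_y) + 2*log(2)), (_y, f(z)))/3 = C1 - z


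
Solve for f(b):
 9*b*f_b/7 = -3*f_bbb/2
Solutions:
 f(b) = C1 + Integral(C2*airyai(-6^(1/3)*7^(2/3)*b/7) + C3*airybi(-6^(1/3)*7^(2/3)*b/7), b)


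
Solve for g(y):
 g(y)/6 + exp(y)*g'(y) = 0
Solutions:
 g(y) = C1*exp(exp(-y)/6)


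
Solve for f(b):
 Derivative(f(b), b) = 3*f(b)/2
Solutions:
 f(b) = C1*exp(3*b/2)


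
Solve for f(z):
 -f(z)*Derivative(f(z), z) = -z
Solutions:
 f(z) = -sqrt(C1 + z^2)
 f(z) = sqrt(C1 + z^2)


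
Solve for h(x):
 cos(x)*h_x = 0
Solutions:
 h(x) = C1


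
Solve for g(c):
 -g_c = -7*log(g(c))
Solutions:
 li(g(c)) = C1 + 7*c


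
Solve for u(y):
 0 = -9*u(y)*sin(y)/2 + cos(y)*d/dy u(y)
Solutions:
 u(y) = C1/cos(y)^(9/2)


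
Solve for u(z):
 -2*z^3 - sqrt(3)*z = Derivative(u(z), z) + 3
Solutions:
 u(z) = C1 - z^4/2 - sqrt(3)*z^2/2 - 3*z


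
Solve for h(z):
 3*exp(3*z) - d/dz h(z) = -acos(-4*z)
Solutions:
 h(z) = C1 + z*acos(-4*z) + sqrt(1 - 16*z^2)/4 + exp(3*z)


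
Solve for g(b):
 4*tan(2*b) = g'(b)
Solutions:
 g(b) = C1 - 2*log(cos(2*b))


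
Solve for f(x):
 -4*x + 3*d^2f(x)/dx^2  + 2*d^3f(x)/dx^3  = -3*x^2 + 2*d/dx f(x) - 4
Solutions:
 f(x) = C1 + C2*exp(-2*x) + C3*exp(x/2) + x^3/2 + 5*x^2/4 + 35*x/4


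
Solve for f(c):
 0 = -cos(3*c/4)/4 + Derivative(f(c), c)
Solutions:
 f(c) = C1 + sin(3*c/4)/3


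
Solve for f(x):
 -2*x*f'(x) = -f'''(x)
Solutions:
 f(x) = C1 + Integral(C2*airyai(2^(1/3)*x) + C3*airybi(2^(1/3)*x), x)


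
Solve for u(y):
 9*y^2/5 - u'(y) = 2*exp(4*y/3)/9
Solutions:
 u(y) = C1 + 3*y^3/5 - exp(4*y/3)/6


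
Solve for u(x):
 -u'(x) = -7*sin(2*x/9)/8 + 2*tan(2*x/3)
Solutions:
 u(x) = C1 + 3*log(cos(2*x/3)) - 63*cos(2*x/9)/16


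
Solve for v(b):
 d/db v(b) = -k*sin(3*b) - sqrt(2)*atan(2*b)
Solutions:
 v(b) = C1 + k*cos(3*b)/3 - sqrt(2)*(b*atan(2*b) - log(4*b^2 + 1)/4)


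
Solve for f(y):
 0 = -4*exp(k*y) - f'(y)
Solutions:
 f(y) = C1 - 4*exp(k*y)/k


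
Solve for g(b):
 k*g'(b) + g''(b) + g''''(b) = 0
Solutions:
 g(b) = C1 + C2*exp(2^(1/3)*b*(6^(1/3)*(9*k + sqrt(3)*sqrt(27*k^2 + 4))^(1/3)/12 - 2^(1/3)*3^(5/6)*I*(9*k + sqrt(3)*sqrt(27*k^2 + 4))^(1/3)/12 + 2/((-3^(1/3) + 3^(5/6)*I)*(9*k + sqrt(3)*sqrt(27*k^2 + 4))^(1/3)))) + C3*exp(2^(1/3)*b*(6^(1/3)*(9*k + sqrt(3)*sqrt(27*k^2 + 4))^(1/3)/12 + 2^(1/3)*3^(5/6)*I*(9*k + sqrt(3)*sqrt(27*k^2 + 4))^(1/3)/12 - 2/((3^(1/3) + 3^(5/6)*I)*(9*k + sqrt(3)*sqrt(27*k^2 + 4))^(1/3)))) + C4*exp(6^(1/3)*b*(-2^(1/3)*(9*k + sqrt(3)*sqrt(27*k^2 + 4))^(1/3) + 2*3^(1/3)/(9*k + sqrt(3)*sqrt(27*k^2 + 4))^(1/3))/6)


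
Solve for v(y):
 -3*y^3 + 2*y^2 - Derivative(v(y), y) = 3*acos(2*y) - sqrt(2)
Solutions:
 v(y) = C1 - 3*y^4/4 + 2*y^3/3 - 3*y*acos(2*y) + sqrt(2)*y + 3*sqrt(1 - 4*y^2)/2


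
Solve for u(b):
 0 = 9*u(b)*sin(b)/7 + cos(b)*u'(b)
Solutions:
 u(b) = C1*cos(b)^(9/7)


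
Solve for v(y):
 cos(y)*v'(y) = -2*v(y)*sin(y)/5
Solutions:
 v(y) = C1*cos(y)^(2/5)


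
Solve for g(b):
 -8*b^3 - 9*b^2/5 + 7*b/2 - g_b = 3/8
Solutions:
 g(b) = C1 - 2*b^4 - 3*b^3/5 + 7*b^2/4 - 3*b/8


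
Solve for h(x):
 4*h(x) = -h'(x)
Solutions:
 h(x) = C1*exp(-4*x)


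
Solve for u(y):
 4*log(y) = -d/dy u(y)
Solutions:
 u(y) = C1 - 4*y*log(y) + 4*y


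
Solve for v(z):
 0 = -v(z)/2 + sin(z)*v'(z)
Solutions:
 v(z) = C1*(cos(z) - 1)^(1/4)/(cos(z) + 1)^(1/4)


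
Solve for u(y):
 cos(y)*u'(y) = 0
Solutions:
 u(y) = C1


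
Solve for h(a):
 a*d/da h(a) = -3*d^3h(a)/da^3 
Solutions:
 h(a) = C1 + Integral(C2*airyai(-3^(2/3)*a/3) + C3*airybi(-3^(2/3)*a/3), a)


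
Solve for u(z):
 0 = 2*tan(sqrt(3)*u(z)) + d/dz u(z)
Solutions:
 u(z) = sqrt(3)*(pi - asin(C1*exp(-2*sqrt(3)*z)))/3
 u(z) = sqrt(3)*asin(C1*exp(-2*sqrt(3)*z))/3


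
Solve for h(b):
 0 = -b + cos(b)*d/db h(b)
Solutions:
 h(b) = C1 + Integral(b/cos(b), b)


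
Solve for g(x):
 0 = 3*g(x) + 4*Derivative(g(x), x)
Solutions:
 g(x) = C1*exp(-3*x/4)


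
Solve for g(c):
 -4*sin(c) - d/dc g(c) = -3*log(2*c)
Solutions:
 g(c) = C1 + 3*c*log(c) - 3*c + 3*c*log(2) + 4*cos(c)


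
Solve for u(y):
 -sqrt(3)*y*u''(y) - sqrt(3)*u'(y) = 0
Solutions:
 u(y) = C1 + C2*log(y)


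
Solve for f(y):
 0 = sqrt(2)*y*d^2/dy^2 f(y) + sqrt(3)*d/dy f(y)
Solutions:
 f(y) = C1 + C2*y^(1 - sqrt(6)/2)


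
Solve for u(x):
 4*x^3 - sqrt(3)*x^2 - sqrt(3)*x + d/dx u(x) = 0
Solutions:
 u(x) = C1 - x^4 + sqrt(3)*x^3/3 + sqrt(3)*x^2/2


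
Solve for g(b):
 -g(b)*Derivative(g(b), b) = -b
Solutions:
 g(b) = -sqrt(C1 + b^2)
 g(b) = sqrt(C1 + b^2)


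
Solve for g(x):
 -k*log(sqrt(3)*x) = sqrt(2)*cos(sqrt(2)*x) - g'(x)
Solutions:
 g(x) = C1 + k*x*(log(x) - 1) + k*x*log(3)/2 + sin(sqrt(2)*x)


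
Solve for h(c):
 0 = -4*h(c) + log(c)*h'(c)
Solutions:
 h(c) = C1*exp(4*li(c))


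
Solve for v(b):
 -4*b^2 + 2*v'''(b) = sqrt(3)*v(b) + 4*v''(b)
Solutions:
 v(b) = C1*exp(b*(-2^(1/3)*(32 + 27*sqrt(3) + sqrt(-1024 + (32 + 27*sqrt(3))^2))^(1/3) - 8*2^(2/3)/(32 + 27*sqrt(3) + sqrt(-1024 + (32 + 27*sqrt(3))^2))^(1/3) + 8)/12)*sin(2^(1/3)*sqrt(3)*b*(-(32 + 27*sqrt(3) + sqrt(-1024 + (32 + 27*sqrt(3))^2))^(1/3) + 8*2^(1/3)/(32 + 27*sqrt(3) + sqrt(-1024 + (32 + 27*sqrt(3))^2))^(1/3))/12) + C2*exp(b*(-2^(1/3)*(32 + 27*sqrt(3) + sqrt(-1024 + (32 + 27*sqrt(3))^2))^(1/3) - 8*2^(2/3)/(32 + 27*sqrt(3) + sqrt(-1024 + (32 + 27*sqrt(3))^2))^(1/3) + 8)/12)*cos(2^(1/3)*sqrt(3)*b*(-(32 + 27*sqrt(3) + sqrt(-1024 + (32 + 27*sqrt(3))^2))^(1/3) + 8*2^(1/3)/(32 + 27*sqrt(3) + sqrt(-1024 + (32 + 27*sqrt(3))^2))^(1/3))/12) + C3*exp(b*(8*2^(2/3)/(32 + 27*sqrt(3) + sqrt(-1024 + (32 + 27*sqrt(3))^2))^(1/3) + 4 + 2^(1/3)*(32 + 27*sqrt(3) + sqrt(-1024 + (32 + 27*sqrt(3))^2))^(1/3))/6) - 4*sqrt(3)*b^2/3 + 32/3


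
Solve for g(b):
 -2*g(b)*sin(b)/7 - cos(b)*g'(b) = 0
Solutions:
 g(b) = C1*cos(b)^(2/7)


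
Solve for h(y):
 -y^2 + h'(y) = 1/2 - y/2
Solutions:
 h(y) = C1 + y^3/3 - y^2/4 + y/2


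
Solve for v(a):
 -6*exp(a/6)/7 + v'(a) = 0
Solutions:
 v(a) = C1 + 36*exp(a/6)/7


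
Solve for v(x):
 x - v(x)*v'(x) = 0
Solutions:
 v(x) = -sqrt(C1 + x^2)
 v(x) = sqrt(C1 + x^2)


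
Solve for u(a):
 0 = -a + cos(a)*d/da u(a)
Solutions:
 u(a) = C1 + Integral(a/cos(a), a)


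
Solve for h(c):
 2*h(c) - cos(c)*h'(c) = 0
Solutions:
 h(c) = C1*(sin(c) + 1)/(sin(c) - 1)


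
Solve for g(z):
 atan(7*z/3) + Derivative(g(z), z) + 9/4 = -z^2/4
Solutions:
 g(z) = C1 - z^3/12 - z*atan(7*z/3) - 9*z/4 + 3*log(49*z^2 + 9)/14


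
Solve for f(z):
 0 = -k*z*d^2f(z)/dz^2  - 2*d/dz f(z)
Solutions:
 f(z) = C1 + z^(((re(k) - 2)*re(k) + im(k)^2)/(re(k)^2 + im(k)^2))*(C2*sin(2*log(z)*Abs(im(k))/(re(k)^2 + im(k)^2)) + C3*cos(2*log(z)*im(k)/(re(k)^2 + im(k)^2)))


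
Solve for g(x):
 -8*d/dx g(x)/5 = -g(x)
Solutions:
 g(x) = C1*exp(5*x/8)


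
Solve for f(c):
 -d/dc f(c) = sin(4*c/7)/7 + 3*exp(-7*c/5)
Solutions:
 f(c) = C1 + cos(4*c/7)/4 + 15*exp(-7*c/5)/7


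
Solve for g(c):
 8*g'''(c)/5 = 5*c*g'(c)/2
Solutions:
 g(c) = C1 + Integral(C2*airyai(10^(2/3)*c/4) + C3*airybi(10^(2/3)*c/4), c)


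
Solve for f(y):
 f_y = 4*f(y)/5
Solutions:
 f(y) = C1*exp(4*y/5)


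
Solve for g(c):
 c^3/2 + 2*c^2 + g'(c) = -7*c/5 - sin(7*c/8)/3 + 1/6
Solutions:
 g(c) = C1 - c^4/8 - 2*c^3/3 - 7*c^2/10 + c/6 + 8*cos(7*c/8)/21


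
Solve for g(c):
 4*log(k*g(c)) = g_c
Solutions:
 li(k*g(c))/k = C1 + 4*c


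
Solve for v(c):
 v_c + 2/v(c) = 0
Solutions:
 v(c) = -sqrt(C1 - 4*c)
 v(c) = sqrt(C1 - 4*c)


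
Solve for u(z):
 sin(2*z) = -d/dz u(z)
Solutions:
 u(z) = C1 + cos(2*z)/2


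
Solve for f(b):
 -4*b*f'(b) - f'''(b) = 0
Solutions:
 f(b) = C1 + Integral(C2*airyai(-2^(2/3)*b) + C3*airybi(-2^(2/3)*b), b)


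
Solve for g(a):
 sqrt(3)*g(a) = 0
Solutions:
 g(a) = 0


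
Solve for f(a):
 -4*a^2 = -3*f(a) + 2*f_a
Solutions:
 f(a) = C1*exp(3*a/2) + 4*a^2/3 + 16*a/9 + 32/27


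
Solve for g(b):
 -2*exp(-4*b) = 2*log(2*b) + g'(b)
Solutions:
 g(b) = C1 - 2*b*log(b) + 2*b*(1 - log(2)) + exp(-4*b)/2


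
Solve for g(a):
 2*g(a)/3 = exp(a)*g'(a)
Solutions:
 g(a) = C1*exp(-2*exp(-a)/3)


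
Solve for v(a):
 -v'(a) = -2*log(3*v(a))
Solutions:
 -Integral(1/(log(_y) + log(3)), (_y, v(a)))/2 = C1 - a


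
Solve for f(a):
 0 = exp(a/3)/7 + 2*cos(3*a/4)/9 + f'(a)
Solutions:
 f(a) = C1 - 3*exp(a/3)/7 - 8*sin(3*a/4)/27


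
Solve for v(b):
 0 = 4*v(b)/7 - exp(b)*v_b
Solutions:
 v(b) = C1*exp(-4*exp(-b)/7)


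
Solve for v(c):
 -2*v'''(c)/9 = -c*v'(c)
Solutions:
 v(c) = C1 + Integral(C2*airyai(6^(2/3)*c/2) + C3*airybi(6^(2/3)*c/2), c)


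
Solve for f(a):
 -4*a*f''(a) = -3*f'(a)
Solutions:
 f(a) = C1 + C2*a^(7/4)


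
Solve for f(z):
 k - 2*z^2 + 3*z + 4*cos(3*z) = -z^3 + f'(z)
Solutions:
 f(z) = C1 + k*z + z^4/4 - 2*z^3/3 + 3*z^2/2 + 4*sin(3*z)/3


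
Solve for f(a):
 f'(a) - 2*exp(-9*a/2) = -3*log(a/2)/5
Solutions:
 f(a) = C1 - 3*a*log(a)/5 + 3*a*(log(2) + 1)/5 - 4*exp(-9*a/2)/9


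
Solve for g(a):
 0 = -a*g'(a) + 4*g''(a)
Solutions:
 g(a) = C1 + C2*erfi(sqrt(2)*a/4)


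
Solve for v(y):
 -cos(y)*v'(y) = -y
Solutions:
 v(y) = C1 + Integral(y/cos(y), y)


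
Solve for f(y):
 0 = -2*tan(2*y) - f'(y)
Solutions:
 f(y) = C1 + log(cos(2*y))


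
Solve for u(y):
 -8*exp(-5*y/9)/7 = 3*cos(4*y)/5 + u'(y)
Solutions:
 u(y) = C1 - 3*sin(4*y)/20 + 72*exp(-5*y/9)/35


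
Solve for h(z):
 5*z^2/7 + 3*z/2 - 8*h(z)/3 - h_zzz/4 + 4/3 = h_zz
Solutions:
 h(z) = C1*exp(z*(-4 + 2*2^(2/3)/(3*sqrt(17) + 13)^(1/3) + 2^(1/3)*(3*sqrt(17) + 13)^(1/3))/3)*sin(2^(1/3)*sqrt(3)*z*(-(3*sqrt(17) + 13)^(1/3) + 2*2^(1/3)/(3*sqrt(17) + 13)^(1/3))/3) + C2*exp(z*(-4 + 2*2^(2/3)/(3*sqrt(17) + 13)^(1/3) + 2^(1/3)*(3*sqrt(17) + 13)^(1/3))/3)*cos(2^(1/3)*sqrt(3)*z*(-(3*sqrt(17) + 13)^(1/3) + 2*2^(1/3)/(3*sqrt(17) + 13)^(1/3))/3) + C3*exp(-2*z*(2*2^(2/3)/(3*sqrt(17) + 13)^(1/3) + 2 + 2^(1/3)*(3*sqrt(17) + 13)^(1/3))/3) + 15*z^2/56 + 9*z/16 + 67/224


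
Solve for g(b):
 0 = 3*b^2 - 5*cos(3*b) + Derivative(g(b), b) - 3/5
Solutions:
 g(b) = C1 - b^3 + 3*b/5 + 5*sin(3*b)/3


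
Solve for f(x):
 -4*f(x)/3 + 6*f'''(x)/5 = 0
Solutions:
 f(x) = C3*exp(30^(1/3)*x/3) + (C1*sin(10^(1/3)*3^(5/6)*x/6) + C2*cos(10^(1/3)*3^(5/6)*x/6))*exp(-30^(1/3)*x/6)


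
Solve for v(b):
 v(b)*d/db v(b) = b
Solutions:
 v(b) = -sqrt(C1 + b^2)
 v(b) = sqrt(C1 + b^2)


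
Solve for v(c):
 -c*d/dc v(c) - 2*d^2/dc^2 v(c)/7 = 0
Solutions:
 v(c) = C1 + C2*erf(sqrt(7)*c/2)


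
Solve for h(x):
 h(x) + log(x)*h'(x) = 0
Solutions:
 h(x) = C1*exp(-li(x))


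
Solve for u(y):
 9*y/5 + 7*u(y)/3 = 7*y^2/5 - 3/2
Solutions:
 u(y) = 3*y^2/5 - 27*y/35 - 9/14


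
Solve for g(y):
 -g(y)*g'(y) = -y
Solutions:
 g(y) = -sqrt(C1 + y^2)
 g(y) = sqrt(C1 + y^2)


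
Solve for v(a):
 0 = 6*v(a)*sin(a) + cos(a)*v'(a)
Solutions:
 v(a) = C1*cos(a)^6


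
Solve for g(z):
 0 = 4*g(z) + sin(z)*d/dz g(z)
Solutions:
 g(z) = C1*(cos(z)^2 + 2*cos(z) + 1)/(cos(z)^2 - 2*cos(z) + 1)


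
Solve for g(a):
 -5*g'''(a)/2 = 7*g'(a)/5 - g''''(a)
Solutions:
 g(a) = C1 + C2*exp(a*(-5^(2/3)*(6*sqrt(42126) + 1381)^(1/3) - 125*5^(1/3)/(6*sqrt(42126) + 1381)^(1/3) + 50)/60)*sin(sqrt(3)*5^(1/3)*a*(-5^(1/3)*(6*sqrt(42126) + 1381)^(1/3) + 125/(6*sqrt(42126) + 1381)^(1/3))/60) + C3*exp(a*(-5^(2/3)*(6*sqrt(42126) + 1381)^(1/3) - 125*5^(1/3)/(6*sqrt(42126) + 1381)^(1/3) + 50)/60)*cos(sqrt(3)*5^(1/3)*a*(-5^(1/3)*(6*sqrt(42126) + 1381)^(1/3) + 125/(6*sqrt(42126) + 1381)^(1/3))/60) + C4*exp(a*(125*5^(1/3)/(6*sqrt(42126) + 1381)^(1/3) + 25 + 5^(2/3)*(6*sqrt(42126) + 1381)^(1/3))/30)


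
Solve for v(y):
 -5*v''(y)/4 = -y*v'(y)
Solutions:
 v(y) = C1 + C2*erfi(sqrt(10)*y/5)


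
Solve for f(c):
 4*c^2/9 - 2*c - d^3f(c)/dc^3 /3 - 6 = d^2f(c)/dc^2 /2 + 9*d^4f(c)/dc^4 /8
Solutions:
 f(c) = C1 + C2*c + 2*c^4/27 - 70*c^3/81 - 508*c^2/81 + (C3*sin(2*sqrt(77)*c/27) + C4*cos(2*sqrt(77)*c/27))*exp(-4*c/27)


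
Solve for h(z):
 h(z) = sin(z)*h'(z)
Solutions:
 h(z) = C1*sqrt(cos(z) - 1)/sqrt(cos(z) + 1)


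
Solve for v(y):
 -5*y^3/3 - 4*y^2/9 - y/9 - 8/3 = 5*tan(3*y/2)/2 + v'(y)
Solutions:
 v(y) = C1 - 5*y^4/12 - 4*y^3/27 - y^2/18 - 8*y/3 + 5*log(cos(3*y/2))/3


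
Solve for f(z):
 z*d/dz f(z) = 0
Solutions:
 f(z) = C1


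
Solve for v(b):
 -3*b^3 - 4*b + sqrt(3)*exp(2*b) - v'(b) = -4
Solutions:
 v(b) = C1 - 3*b^4/4 - 2*b^2 + 4*b + sqrt(3)*exp(2*b)/2


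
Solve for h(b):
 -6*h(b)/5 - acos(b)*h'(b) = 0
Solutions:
 h(b) = C1*exp(-6*Integral(1/acos(b), b)/5)


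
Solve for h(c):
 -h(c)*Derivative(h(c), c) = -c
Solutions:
 h(c) = -sqrt(C1 + c^2)
 h(c) = sqrt(C1 + c^2)


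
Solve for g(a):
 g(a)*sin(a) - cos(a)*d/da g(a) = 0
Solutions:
 g(a) = C1/cos(a)


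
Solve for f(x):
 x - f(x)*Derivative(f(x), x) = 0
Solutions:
 f(x) = -sqrt(C1 + x^2)
 f(x) = sqrt(C1 + x^2)


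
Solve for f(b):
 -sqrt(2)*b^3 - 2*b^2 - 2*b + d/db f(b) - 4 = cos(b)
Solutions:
 f(b) = C1 + sqrt(2)*b^4/4 + 2*b^3/3 + b^2 + 4*b + sin(b)


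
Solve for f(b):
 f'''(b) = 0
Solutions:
 f(b) = C1 + C2*b + C3*b^2


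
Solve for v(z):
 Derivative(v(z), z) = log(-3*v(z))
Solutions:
 -Integral(1/(log(-_y) + log(3)), (_y, v(z))) = C1 - z


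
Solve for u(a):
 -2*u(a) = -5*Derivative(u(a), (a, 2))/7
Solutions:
 u(a) = C1*exp(-sqrt(70)*a/5) + C2*exp(sqrt(70)*a/5)


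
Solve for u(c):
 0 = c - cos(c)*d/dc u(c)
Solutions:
 u(c) = C1 + Integral(c/cos(c), c)


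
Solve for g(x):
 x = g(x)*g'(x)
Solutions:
 g(x) = -sqrt(C1 + x^2)
 g(x) = sqrt(C1 + x^2)


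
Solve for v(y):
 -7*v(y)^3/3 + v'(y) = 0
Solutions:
 v(y) = -sqrt(6)*sqrt(-1/(C1 + 7*y))/2
 v(y) = sqrt(6)*sqrt(-1/(C1 + 7*y))/2


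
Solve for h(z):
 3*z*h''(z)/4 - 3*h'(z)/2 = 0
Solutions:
 h(z) = C1 + C2*z^3


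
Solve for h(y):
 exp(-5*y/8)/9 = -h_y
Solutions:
 h(y) = C1 + 8*exp(-5*y/8)/45


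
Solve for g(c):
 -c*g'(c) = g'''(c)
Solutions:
 g(c) = C1 + Integral(C2*airyai(-c) + C3*airybi(-c), c)


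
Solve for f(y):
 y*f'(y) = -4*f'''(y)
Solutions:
 f(y) = C1 + Integral(C2*airyai(-2^(1/3)*y/2) + C3*airybi(-2^(1/3)*y/2), y)


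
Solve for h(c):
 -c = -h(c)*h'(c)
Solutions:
 h(c) = -sqrt(C1 + c^2)
 h(c) = sqrt(C1 + c^2)


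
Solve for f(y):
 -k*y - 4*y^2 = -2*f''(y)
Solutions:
 f(y) = C1 + C2*y + k*y^3/12 + y^4/6


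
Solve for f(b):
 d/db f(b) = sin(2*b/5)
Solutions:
 f(b) = C1 - 5*cos(2*b/5)/2


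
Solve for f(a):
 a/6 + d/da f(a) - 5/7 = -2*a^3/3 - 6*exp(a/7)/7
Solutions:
 f(a) = C1 - a^4/6 - a^2/12 + 5*a/7 - 6*exp(a/7)


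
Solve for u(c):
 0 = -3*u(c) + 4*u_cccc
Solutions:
 u(c) = C1*exp(-sqrt(2)*3^(1/4)*c/2) + C2*exp(sqrt(2)*3^(1/4)*c/2) + C3*sin(sqrt(2)*3^(1/4)*c/2) + C4*cos(sqrt(2)*3^(1/4)*c/2)


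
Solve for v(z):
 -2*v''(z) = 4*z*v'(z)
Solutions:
 v(z) = C1 + C2*erf(z)


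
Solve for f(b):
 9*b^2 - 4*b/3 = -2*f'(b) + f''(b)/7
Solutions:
 f(b) = C1 + C2*exp(14*b) - 3*b^3/2 + b^2/84 + b/588


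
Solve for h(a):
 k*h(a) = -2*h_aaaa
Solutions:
 h(a) = C1*exp(-2^(3/4)*a*(-k)^(1/4)/2) + C2*exp(2^(3/4)*a*(-k)^(1/4)/2) + C3*exp(-2^(3/4)*I*a*(-k)^(1/4)/2) + C4*exp(2^(3/4)*I*a*(-k)^(1/4)/2)


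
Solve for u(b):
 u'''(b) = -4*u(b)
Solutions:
 u(b) = C3*exp(-2^(2/3)*b) + (C1*sin(2^(2/3)*sqrt(3)*b/2) + C2*cos(2^(2/3)*sqrt(3)*b/2))*exp(2^(2/3)*b/2)


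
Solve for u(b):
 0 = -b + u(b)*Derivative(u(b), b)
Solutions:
 u(b) = -sqrt(C1 + b^2)
 u(b) = sqrt(C1 + b^2)


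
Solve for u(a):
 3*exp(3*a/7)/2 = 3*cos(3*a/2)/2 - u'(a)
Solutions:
 u(a) = C1 - 7*exp(3*a/7)/2 + sin(3*a/2)


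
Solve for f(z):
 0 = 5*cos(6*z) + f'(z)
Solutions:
 f(z) = C1 - 5*sin(6*z)/6


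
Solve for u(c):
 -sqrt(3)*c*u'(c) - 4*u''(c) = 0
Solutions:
 u(c) = C1 + C2*erf(sqrt(2)*3^(1/4)*c/4)


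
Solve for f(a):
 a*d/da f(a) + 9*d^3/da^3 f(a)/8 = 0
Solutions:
 f(a) = C1 + Integral(C2*airyai(-2*3^(1/3)*a/3) + C3*airybi(-2*3^(1/3)*a/3), a)


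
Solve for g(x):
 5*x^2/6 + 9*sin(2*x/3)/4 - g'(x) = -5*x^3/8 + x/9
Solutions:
 g(x) = C1 + 5*x^4/32 + 5*x^3/18 - x^2/18 - 27*cos(2*x/3)/8


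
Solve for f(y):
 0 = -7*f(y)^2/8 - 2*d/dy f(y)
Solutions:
 f(y) = 16/(C1 + 7*y)


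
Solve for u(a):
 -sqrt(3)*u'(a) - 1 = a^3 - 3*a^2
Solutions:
 u(a) = C1 - sqrt(3)*a^4/12 + sqrt(3)*a^3/3 - sqrt(3)*a/3


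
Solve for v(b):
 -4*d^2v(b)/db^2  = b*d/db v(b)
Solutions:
 v(b) = C1 + C2*erf(sqrt(2)*b/4)


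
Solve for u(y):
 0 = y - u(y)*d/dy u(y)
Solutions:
 u(y) = -sqrt(C1 + y^2)
 u(y) = sqrt(C1 + y^2)


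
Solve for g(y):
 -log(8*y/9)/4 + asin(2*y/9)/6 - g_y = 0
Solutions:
 g(y) = C1 - y*log(y)/4 + y*asin(2*y/9)/6 - 3*y*log(2)/4 + y/4 + y*log(3)/2 + sqrt(81 - 4*y^2)/12


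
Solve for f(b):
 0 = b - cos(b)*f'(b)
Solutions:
 f(b) = C1 + Integral(b/cos(b), b)


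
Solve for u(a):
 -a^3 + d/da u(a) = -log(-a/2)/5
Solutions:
 u(a) = C1 + a^4/4 - a*log(-a)/5 + a*(log(2) + 1)/5


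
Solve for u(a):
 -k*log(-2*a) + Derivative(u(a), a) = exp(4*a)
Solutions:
 u(a) = C1 + a*k*log(-a) + a*k*(-1 + log(2)) + exp(4*a)/4


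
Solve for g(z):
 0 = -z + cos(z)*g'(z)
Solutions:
 g(z) = C1 + Integral(z/cos(z), z)


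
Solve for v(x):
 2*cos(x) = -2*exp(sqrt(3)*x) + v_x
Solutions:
 v(x) = C1 + 2*sqrt(3)*exp(sqrt(3)*x)/3 + 2*sin(x)


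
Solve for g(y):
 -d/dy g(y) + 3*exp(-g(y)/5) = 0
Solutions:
 g(y) = 5*log(C1 + 3*y/5)


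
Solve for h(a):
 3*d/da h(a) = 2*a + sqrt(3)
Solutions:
 h(a) = C1 + a^2/3 + sqrt(3)*a/3


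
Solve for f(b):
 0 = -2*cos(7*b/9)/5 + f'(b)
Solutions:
 f(b) = C1 + 18*sin(7*b/9)/35


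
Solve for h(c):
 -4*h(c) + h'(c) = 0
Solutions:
 h(c) = C1*exp(4*c)


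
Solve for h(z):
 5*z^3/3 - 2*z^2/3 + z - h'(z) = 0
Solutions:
 h(z) = C1 + 5*z^4/12 - 2*z^3/9 + z^2/2


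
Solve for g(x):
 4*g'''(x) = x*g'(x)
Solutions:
 g(x) = C1 + Integral(C2*airyai(2^(1/3)*x/2) + C3*airybi(2^(1/3)*x/2), x)


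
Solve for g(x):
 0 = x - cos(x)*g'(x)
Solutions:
 g(x) = C1 + Integral(x/cos(x), x)


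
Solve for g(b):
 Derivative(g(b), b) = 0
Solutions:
 g(b) = C1


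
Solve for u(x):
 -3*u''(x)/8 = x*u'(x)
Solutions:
 u(x) = C1 + C2*erf(2*sqrt(3)*x/3)


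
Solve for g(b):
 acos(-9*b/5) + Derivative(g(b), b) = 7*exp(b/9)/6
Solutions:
 g(b) = C1 - b*acos(-9*b/5) - sqrt(25 - 81*b^2)/9 + 21*exp(b/9)/2


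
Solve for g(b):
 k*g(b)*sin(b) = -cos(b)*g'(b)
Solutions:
 g(b) = C1*exp(k*log(cos(b)))


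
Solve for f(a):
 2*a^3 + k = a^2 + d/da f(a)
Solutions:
 f(a) = C1 + a^4/2 - a^3/3 + a*k


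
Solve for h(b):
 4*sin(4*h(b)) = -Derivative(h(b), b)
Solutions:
 h(b) = -acos((-C1 - exp(32*b))/(C1 - exp(32*b)))/4 + pi/2
 h(b) = acos((-C1 - exp(32*b))/(C1 - exp(32*b)))/4


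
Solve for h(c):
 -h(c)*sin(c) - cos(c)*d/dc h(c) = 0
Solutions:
 h(c) = C1*cos(c)


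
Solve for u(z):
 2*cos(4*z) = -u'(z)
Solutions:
 u(z) = C1 - sin(4*z)/2


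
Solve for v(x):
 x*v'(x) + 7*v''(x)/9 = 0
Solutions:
 v(x) = C1 + C2*erf(3*sqrt(14)*x/14)


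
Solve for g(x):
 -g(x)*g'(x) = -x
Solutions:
 g(x) = -sqrt(C1 + x^2)
 g(x) = sqrt(C1 + x^2)


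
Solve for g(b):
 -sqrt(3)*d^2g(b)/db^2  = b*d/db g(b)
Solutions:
 g(b) = C1 + C2*erf(sqrt(2)*3^(3/4)*b/6)


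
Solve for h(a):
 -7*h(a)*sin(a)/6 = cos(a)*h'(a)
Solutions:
 h(a) = C1*cos(a)^(7/6)


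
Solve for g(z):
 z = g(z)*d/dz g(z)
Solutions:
 g(z) = -sqrt(C1 + z^2)
 g(z) = sqrt(C1 + z^2)


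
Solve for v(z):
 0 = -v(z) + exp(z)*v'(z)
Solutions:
 v(z) = C1*exp(-exp(-z))


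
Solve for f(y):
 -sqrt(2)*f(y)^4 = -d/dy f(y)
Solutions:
 f(y) = (-1/(C1 + 3*sqrt(2)*y))^(1/3)
 f(y) = (-1/(C1 + sqrt(2)*y))^(1/3)*(-3^(2/3) - 3*3^(1/6)*I)/6
 f(y) = (-1/(C1 + sqrt(2)*y))^(1/3)*(-3^(2/3) + 3*3^(1/6)*I)/6


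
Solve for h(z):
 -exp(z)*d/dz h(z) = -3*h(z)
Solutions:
 h(z) = C1*exp(-3*exp(-z))


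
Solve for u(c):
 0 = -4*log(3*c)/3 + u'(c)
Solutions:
 u(c) = C1 + 4*c*log(c)/3 - 4*c/3 + 4*c*log(3)/3


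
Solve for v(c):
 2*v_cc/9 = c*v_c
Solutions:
 v(c) = C1 + C2*erfi(3*c/2)


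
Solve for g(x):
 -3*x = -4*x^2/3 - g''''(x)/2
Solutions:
 g(x) = C1 + C2*x + C3*x^2 + C4*x^3 - x^6/135 + x^5/20


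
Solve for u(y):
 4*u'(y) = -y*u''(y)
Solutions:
 u(y) = C1 + C2/y^3


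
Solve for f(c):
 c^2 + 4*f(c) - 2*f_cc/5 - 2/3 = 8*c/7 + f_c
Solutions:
 f(c) = C1*exp(c*(-5 + sqrt(185))/4) + C2*exp(-c*(5 + sqrt(185))/4) - c^2/4 + 9*c/56 + 527/3360


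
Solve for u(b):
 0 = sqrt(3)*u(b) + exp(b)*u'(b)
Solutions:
 u(b) = C1*exp(sqrt(3)*exp(-b))


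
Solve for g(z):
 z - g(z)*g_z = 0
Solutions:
 g(z) = -sqrt(C1 + z^2)
 g(z) = sqrt(C1 + z^2)


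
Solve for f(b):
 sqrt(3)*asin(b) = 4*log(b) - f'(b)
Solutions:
 f(b) = C1 + 4*b*log(b) - 4*b - sqrt(3)*(b*asin(b) + sqrt(1 - b^2))


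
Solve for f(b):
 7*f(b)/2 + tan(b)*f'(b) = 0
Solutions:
 f(b) = C1/sin(b)^(7/2)


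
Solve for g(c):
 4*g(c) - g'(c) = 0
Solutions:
 g(c) = C1*exp(4*c)


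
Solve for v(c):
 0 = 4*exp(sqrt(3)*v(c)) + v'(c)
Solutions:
 v(c) = sqrt(3)*(2*log(1/(C1 + 4*c)) - log(3))/6


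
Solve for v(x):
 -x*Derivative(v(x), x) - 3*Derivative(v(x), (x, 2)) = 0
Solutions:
 v(x) = C1 + C2*erf(sqrt(6)*x/6)


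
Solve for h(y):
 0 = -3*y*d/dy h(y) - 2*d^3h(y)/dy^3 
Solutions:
 h(y) = C1 + Integral(C2*airyai(-2^(2/3)*3^(1/3)*y/2) + C3*airybi(-2^(2/3)*3^(1/3)*y/2), y)


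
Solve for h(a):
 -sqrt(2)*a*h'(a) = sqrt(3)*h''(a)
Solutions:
 h(a) = C1 + C2*erf(6^(3/4)*a/6)


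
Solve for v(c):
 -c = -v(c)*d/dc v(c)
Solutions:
 v(c) = -sqrt(C1 + c^2)
 v(c) = sqrt(C1 + c^2)


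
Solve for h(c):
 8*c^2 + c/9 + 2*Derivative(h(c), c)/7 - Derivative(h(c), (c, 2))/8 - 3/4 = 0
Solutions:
 h(c) = C1 + C2*exp(16*c/7) - 28*c^3/3 - 112*c^2/9 - 595*c/72


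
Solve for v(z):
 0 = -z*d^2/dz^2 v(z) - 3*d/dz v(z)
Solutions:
 v(z) = C1 + C2/z^2


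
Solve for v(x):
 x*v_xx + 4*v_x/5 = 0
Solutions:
 v(x) = C1 + C2*x^(1/5)


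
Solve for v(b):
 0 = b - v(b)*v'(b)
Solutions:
 v(b) = -sqrt(C1 + b^2)
 v(b) = sqrt(C1 + b^2)


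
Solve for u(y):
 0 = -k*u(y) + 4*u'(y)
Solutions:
 u(y) = C1*exp(k*y/4)


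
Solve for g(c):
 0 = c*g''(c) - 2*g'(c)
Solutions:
 g(c) = C1 + C2*c^3


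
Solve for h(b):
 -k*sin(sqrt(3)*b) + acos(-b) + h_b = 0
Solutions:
 h(b) = C1 - b*acos(-b) - sqrt(3)*k*cos(sqrt(3)*b)/3 - sqrt(1 - b^2)


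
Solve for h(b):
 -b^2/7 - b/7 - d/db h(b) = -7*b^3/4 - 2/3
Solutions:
 h(b) = C1 + 7*b^4/16 - b^3/21 - b^2/14 + 2*b/3


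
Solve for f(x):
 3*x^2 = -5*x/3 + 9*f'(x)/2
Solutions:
 f(x) = C1 + 2*x^3/9 + 5*x^2/27


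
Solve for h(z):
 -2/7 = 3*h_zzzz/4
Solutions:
 h(z) = C1 + C2*z + C3*z^2 + C4*z^3 - z^4/63


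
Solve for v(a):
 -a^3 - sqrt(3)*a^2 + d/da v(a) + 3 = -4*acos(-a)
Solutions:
 v(a) = C1 + a^4/4 + sqrt(3)*a^3/3 - 4*a*acos(-a) - 3*a - 4*sqrt(1 - a^2)


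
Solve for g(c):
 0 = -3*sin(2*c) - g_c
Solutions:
 g(c) = C1 + 3*cos(2*c)/2


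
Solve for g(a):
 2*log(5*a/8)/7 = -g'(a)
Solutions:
 g(a) = C1 - 2*a*log(a)/7 - 2*a*log(5)/7 + 2*a/7 + 6*a*log(2)/7


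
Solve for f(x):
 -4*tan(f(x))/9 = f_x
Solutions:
 f(x) = pi - asin(C1*exp(-4*x/9))
 f(x) = asin(C1*exp(-4*x/9))


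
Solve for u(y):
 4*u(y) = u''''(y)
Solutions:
 u(y) = C1*exp(-sqrt(2)*y) + C2*exp(sqrt(2)*y) + C3*sin(sqrt(2)*y) + C4*cos(sqrt(2)*y)


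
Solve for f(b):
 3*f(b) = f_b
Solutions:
 f(b) = C1*exp(3*b)


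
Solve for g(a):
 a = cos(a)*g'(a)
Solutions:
 g(a) = C1 + Integral(a/cos(a), a)


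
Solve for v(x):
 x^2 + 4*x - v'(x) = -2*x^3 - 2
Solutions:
 v(x) = C1 + x^4/2 + x^3/3 + 2*x^2 + 2*x


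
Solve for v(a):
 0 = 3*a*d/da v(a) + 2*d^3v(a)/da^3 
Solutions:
 v(a) = C1 + Integral(C2*airyai(-2^(2/3)*3^(1/3)*a/2) + C3*airybi(-2^(2/3)*3^(1/3)*a/2), a)


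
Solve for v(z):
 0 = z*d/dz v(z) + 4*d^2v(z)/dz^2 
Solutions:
 v(z) = C1 + C2*erf(sqrt(2)*z/4)


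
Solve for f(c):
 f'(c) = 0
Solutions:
 f(c) = C1


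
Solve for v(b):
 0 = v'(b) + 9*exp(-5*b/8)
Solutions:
 v(b) = C1 + 72*exp(-5*b/8)/5


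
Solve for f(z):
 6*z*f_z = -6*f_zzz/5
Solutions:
 f(z) = C1 + Integral(C2*airyai(-5^(1/3)*z) + C3*airybi(-5^(1/3)*z), z)


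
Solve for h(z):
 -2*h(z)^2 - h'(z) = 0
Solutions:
 h(z) = 1/(C1 + 2*z)


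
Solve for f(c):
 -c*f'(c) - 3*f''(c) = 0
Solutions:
 f(c) = C1 + C2*erf(sqrt(6)*c/6)


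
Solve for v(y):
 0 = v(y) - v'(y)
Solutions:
 v(y) = C1*exp(y)


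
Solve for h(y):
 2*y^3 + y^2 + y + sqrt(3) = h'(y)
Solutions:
 h(y) = C1 + y^4/2 + y^3/3 + y^2/2 + sqrt(3)*y


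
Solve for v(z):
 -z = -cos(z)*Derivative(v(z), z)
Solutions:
 v(z) = C1 + Integral(z/cos(z), z)


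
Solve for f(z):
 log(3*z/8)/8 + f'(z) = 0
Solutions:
 f(z) = C1 - z*log(z)/8 - z*log(3)/8 + z/8 + 3*z*log(2)/8


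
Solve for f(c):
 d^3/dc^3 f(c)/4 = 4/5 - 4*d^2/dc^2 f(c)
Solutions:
 f(c) = C1 + C2*c + C3*exp(-16*c) + c^2/10


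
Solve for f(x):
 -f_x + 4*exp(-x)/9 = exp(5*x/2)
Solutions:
 f(x) = C1 - 2*exp(5*x/2)/5 - 4*exp(-x)/9


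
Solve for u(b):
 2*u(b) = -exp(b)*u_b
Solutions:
 u(b) = C1*exp(2*exp(-b))


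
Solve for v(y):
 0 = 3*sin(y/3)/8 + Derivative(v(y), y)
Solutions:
 v(y) = C1 + 9*cos(y/3)/8


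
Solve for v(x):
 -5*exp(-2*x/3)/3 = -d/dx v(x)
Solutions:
 v(x) = C1 - 5*exp(-2*x/3)/2


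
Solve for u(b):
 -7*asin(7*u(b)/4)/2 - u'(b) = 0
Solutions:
 Integral(1/asin(7*_y/4), (_y, u(b))) = C1 - 7*b/2


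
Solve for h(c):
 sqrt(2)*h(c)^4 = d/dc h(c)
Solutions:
 h(c) = (-1/(C1 + 3*sqrt(2)*c))^(1/3)
 h(c) = (-1/(C1 + sqrt(2)*c))^(1/3)*(-3^(2/3) - 3*3^(1/6)*I)/6
 h(c) = (-1/(C1 + sqrt(2)*c))^(1/3)*(-3^(2/3) + 3*3^(1/6)*I)/6


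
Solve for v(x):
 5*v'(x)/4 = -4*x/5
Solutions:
 v(x) = C1 - 8*x^2/25


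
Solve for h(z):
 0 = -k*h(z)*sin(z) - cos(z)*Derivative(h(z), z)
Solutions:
 h(z) = C1*exp(k*log(cos(z)))


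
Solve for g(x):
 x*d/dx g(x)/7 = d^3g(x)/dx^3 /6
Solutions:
 g(x) = C1 + Integral(C2*airyai(6^(1/3)*7^(2/3)*x/7) + C3*airybi(6^(1/3)*7^(2/3)*x/7), x)


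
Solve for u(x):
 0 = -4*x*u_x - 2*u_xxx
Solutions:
 u(x) = C1 + Integral(C2*airyai(-2^(1/3)*x) + C3*airybi(-2^(1/3)*x), x)


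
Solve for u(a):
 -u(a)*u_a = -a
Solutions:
 u(a) = -sqrt(C1 + a^2)
 u(a) = sqrt(C1 + a^2)


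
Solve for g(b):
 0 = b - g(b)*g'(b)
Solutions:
 g(b) = -sqrt(C1 + b^2)
 g(b) = sqrt(C1 + b^2)


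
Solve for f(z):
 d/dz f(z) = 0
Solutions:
 f(z) = C1


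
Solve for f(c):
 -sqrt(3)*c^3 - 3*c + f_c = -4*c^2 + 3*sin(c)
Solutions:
 f(c) = C1 + sqrt(3)*c^4/4 - 4*c^3/3 + 3*c^2/2 - 3*cos(c)


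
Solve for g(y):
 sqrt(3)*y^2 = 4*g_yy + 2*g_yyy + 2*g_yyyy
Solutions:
 g(y) = C1 + C2*y + sqrt(3)*y^4/48 - sqrt(3)*y^3/24 - sqrt(3)*y^2/16 + (C3*sin(sqrt(7)*y/2) + C4*cos(sqrt(7)*y/2))*exp(-y/2)


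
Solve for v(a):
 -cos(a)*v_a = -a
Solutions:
 v(a) = C1 + Integral(a/cos(a), a)


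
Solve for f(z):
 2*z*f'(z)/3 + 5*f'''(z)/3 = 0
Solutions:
 f(z) = C1 + Integral(C2*airyai(-2^(1/3)*5^(2/3)*z/5) + C3*airybi(-2^(1/3)*5^(2/3)*z/5), z)


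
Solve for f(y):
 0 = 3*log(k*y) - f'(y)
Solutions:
 f(y) = C1 + 3*y*log(k*y) - 3*y


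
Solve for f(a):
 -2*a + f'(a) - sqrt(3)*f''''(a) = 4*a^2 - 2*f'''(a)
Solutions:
 f(a) = C1 + C2*exp(a*(-12^(1/3)*(9*sqrt(339) + 97*sqrt(3))^(1/3) - 8*18^(1/3)/(9*sqrt(339) + 97*sqrt(3))^(1/3) + 8*sqrt(3))/36)*sin(2^(1/3)*3^(1/6)*a*(-2^(1/3)*3^(2/3)*(9*sqrt(339) + 97*sqrt(3))^(1/3) + 24/(9*sqrt(339) + 97*sqrt(3))^(1/3))/36) + C3*exp(a*(-12^(1/3)*(9*sqrt(339) + 97*sqrt(3))^(1/3) - 8*18^(1/3)/(9*sqrt(339) + 97*sqrt(3))^(1/3) + 8*sqrt(3))/36)*cos(2^(1/3)*3^(1/6)*a*(-2^(1/3)*3^(2/3)*(9*sqrt(339) + 97*sqrt(3))^(1/3) + 24/(9*sqrt(339) + 97*sqrt(3))^(1/3))/36) + C4*exp(a*(8*18^(1/3)/(9*sqrt(339) + 97*sqrt(3))^(1/3) + 4*sqrt(3) + 12^(1/3)*(9*sqrt(339) + 97*sqrt(3))^(1/3))/18) + 4*a^3/3 + a^2 - 16*a


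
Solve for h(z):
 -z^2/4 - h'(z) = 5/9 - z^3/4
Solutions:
 h(z) = C1 + z^4/16 - z^3/12 - 5*z/9


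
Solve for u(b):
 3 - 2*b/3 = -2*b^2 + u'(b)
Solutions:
 u(b) = C1 + 2*b^3/3 - b^2/3 + 3*b


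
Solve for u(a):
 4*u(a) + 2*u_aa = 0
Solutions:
 u(a) = C1*sin(sqrt(2)*a) + C2*cos(sqrt(2)*a)


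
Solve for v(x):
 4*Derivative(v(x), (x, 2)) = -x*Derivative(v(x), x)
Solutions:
 v(x) = C1 + C2*erf(sqrt(2)*x/4)


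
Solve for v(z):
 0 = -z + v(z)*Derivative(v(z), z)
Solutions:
 v(z) = -sqrt(C1 + z^2)
 v(z) = sqrt(C1 + z^2)


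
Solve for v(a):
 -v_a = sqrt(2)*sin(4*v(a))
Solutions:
 v(a) = -acos((-C1 - exp(8*sqrt(2)*a))/(C1 - exp(8*sqrt(2)*a)))/4 + pi/2
 v(a) = acos((-C1 - exp(8*sqrt(2)*a))/(C1 - exp(8*sqrt(2)*a)))/4


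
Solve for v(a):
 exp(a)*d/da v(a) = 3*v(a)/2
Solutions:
 v(a) = C1*exp(-3*exp(-a)/2)


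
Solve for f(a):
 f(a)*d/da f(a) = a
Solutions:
 f(a) = -sqrt(C1 + a^2)
 f(a) = sqrt(C1 + a^2)


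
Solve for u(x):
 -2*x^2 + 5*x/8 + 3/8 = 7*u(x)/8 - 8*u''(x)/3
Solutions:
 u(x) = C1*exp(-sqrt(21)*x/8) + C2*exp(sqrt(21)*x/8) - 16*x^2/7 + 5*x/7 - 1985/147


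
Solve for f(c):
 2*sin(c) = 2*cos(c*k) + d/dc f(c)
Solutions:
 f(c) = C1 - 2*cos(c) - 2*sin(c*k)/k


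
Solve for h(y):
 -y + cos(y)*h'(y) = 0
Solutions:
 h(y) = C1 + Integral(y/cos(y), y)


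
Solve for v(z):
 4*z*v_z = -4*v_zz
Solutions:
 v(z) = C1 + C2*erf(sqrt(2)*z/2)


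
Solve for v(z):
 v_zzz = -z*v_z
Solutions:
 v(z) = C1 + Integral(C2*airyai(-z) + C3*airybi(-z), z)


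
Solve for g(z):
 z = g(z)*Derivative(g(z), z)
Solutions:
 g(z) = -sqrt(C1 + z^2)
 g(z) = sqrt(C1 + z^2)


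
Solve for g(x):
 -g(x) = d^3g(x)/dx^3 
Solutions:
 g(x) = C3*exp(-x) + (C1*sin(sqrt(3)*x/2) + C2*cos(sqrt(3)*x/2))*exp(x/2)


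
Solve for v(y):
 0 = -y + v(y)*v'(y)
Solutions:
 v(y) = -sqrt(C1 + y^2)
 v(y) = sqrt(C1 + y^2)


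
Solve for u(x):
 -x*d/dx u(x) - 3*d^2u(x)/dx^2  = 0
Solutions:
 u(x) = C1 + C2*erf(sqrt(6)*x/6)


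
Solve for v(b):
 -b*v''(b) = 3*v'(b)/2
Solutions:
 v(b) = C1 + C2/sqrt(b)


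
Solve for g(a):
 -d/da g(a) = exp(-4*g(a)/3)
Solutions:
 g(a) = 3*log(-I*(C1 - 4*a/3)^(1/4))
 g(a) = 3*log(I*(C1 - 4*a/3)^(1/4))
 g(a) = 3*log(-(C1 - 4*a/3)^(1/4))
 g(a) = 3*log(C1 - 4*a/3)/4


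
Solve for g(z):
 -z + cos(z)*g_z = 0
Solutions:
 g(z) = C1 + Integral(z/cos(z), z)


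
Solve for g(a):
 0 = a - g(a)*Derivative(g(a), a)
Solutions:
 g(a) = -sqrt(C1 + a^2)
 g(a) = sqrt(C1 + a^2)


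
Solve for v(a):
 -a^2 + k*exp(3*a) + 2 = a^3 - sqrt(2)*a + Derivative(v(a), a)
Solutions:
 v(a) = C1 - a^4/4 - a^3/3 + sqrt(2)*a^2/2 + 2*a + k*exp(3*a)/3


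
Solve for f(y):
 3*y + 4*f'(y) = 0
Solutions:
 f(y) = C1 - 3*y^2/8


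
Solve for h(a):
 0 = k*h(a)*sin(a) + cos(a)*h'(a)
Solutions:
 h(a) = C1*exp(k*log(cos(a)))


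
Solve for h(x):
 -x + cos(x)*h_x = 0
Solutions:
 h(x) = C1 + Integral(x/cos(x), x)


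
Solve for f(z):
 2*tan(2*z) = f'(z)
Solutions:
 f(z) = C1 - log(cos(2*z))


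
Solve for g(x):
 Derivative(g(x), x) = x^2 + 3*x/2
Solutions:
 g(x) = C1 + x^3/3 + 3*x^2/4


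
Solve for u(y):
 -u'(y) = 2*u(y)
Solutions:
 u(y) = C1*exp(-2*y)


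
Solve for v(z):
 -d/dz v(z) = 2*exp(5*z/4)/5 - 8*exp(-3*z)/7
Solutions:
 v(z) = C1 - 8*exp(5*z/4)/25 - 8*exp(-3*z)/21


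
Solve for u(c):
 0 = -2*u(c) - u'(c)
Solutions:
 u(c) = C1*exp(-2*c)


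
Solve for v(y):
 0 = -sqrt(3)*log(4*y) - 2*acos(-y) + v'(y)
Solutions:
 v(y) = C1 + sqrt(3)*y*(log(y) - 1) + 2*y*acos(-y) + 2*sqrt(3)*y*log(2) + 2*sqrt(1 - y^2)


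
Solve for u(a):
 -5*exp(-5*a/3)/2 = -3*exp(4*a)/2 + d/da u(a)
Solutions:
 u(a) = C1 + 3*exp(4*a)/8 + 3*exp(-5*a/3)/2


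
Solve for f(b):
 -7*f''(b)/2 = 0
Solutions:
 f(b) = C1 + C2*b


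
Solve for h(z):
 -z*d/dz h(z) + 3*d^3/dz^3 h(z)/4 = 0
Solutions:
 h(z) = C1 + Integral(C2*airyai(6^(2/3)*z/3) + C3*airybi(6^(2/3)*z/3), z)


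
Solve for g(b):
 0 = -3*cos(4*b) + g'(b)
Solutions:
 g(b) = C1 + 3*sin(4*b)/4


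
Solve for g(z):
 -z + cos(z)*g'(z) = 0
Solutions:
 g(z) = C1 + Integral(z/cos(z), z)


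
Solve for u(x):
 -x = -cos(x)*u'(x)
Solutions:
 u(x) = C1 + Integral(x/cos(x), x)


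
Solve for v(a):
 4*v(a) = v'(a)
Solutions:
 v(a) = C1*exp(4*a)


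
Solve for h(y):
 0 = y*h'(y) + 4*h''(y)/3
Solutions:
 h(y) = C1 + C2*erf(sqrt(6)*y/4)
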